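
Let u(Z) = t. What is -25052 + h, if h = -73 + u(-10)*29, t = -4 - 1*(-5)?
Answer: -25096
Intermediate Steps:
t = 1 (t = -4 + 5 = 1)
u(Z) = 1
h = -44 (h = -73 + 1*29 = -73 + 29 = -44)
-25052 + h = -25052 - 44 = -25096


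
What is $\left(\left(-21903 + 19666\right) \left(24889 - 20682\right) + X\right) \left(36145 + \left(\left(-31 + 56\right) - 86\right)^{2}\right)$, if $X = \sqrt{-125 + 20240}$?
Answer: $-375181278094 + 119598 \sqrt{2235} \approx -3.7518 \cdot 10^{11}$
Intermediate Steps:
$X = 3 \sqrt{2235}$ ($X = \sqrt{20115} = 3 \sqrt{2235} \approx 141.83$)
$\left(\left(-21903 + 19666\right) \left(24889 - 20682\right) + X\right) \left(36145 + \left(\left(-31 + 56\right) - 86\right)^{2}\right) = \left(\left(-21903 + 19666\right) \left(24889 - 20682\right) + 3 \sqrt{2235}\right) \left(36145 + \left(\left(-31 + 56\right) - 86\right)^{2}\right) = \left(\left(-2237\right) 4207 + 3 \sqrt{2235}\right) \left(36145 + \left(25 - 86\right)^{2}\right) = \left(-9411059 + 3 \sqrt{2235}\right) \left(36145 + \left(-61\right)^{2}\right) = \left(-9411059 + 3 \sqrt{2235}\right) \left(36145 + 3721\right) = \left(-9411059 + 3 \sqrt{2235}\right) 39866 = -375181278094 + 119598 \sqrt{2235}$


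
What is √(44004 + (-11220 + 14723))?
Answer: √47507 ≈ 217.96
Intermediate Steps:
√(44004 + (-11220 + 14723)) = √(44004 + 3503) = √47507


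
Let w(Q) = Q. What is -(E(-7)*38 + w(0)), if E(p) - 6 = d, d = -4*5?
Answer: 532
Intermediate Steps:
d = -20
E(p) = -14 (E(p) = 6 - 20 = -14)
-(E(-7)*38 + w(0)) = -(-14*38 + 0) = -(-532 + 0) = -1*(-532) = 532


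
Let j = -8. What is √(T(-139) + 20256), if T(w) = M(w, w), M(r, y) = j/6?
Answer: 2*√45573/3 ≈ 142.32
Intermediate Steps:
M(r, y) = -4/3 (M(r, y) = -8/6 = -8*⅙ = -4/3)
T(w) = -4/3
√(T(-139) + 20256) = √(-4/3 + 20256) = √(60764/3) = 2*√45573/3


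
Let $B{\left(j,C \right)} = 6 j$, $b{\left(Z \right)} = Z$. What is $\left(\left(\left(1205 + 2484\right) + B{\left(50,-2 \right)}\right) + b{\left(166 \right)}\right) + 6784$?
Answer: $10939$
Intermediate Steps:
$\left(\left(\left(1205 + 2484\right) + B{\left(50,-2 \right)}\right) + b{\left(166 \right)}\right) + 6784 = \left(\left(\left(1205 + 2484\right) + 6 \cdot 50\right) + 166\right) + 6784 = \left(\left(3689 + 300\right) + 166\right) + 6784 = \left(3989 + 166\right) + 6784 = 4155 + 6784 = 10939$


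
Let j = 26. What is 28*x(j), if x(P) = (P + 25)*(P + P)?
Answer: 74256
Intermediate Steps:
x(P) = 2*P*(25 + P) (x(P) = (25 + P)*(2*P) = 2*P*(25 + P))
28*x(j) = 28*(2*26*(25 + 26)) = 28*(2*26*51) = 28*2652 = 74256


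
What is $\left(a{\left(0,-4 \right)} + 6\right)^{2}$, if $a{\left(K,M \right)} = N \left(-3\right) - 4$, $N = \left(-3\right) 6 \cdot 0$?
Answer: $4$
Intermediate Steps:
$N = 0$ ($N = \left(-18\right) 0 = 0$)
$a{\left(K,M \right)} = -4$ ($a{\left(K,M \right)} = 0 \left(-3\right) - 4 = 0 - 4 = -4$)
$\left(a{\left(0,-4 \right)} + 6\right)^{2} = \left(-4 + 6\right)^{2} = 2^{2} = 4$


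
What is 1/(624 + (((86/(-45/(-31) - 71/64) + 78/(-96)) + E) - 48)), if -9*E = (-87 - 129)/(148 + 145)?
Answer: 3183152/2631055289 ≈ 0.0012098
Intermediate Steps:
E = 24/293 (E = -(-87 - 129)/(9*(148 + 145)) = -(-24)/293 = -1/9*(-216/293) = 24/293 ≈ 0.081911)
1/(624 + (((86/(-45/(-31) - 71/64) + 78/(-96)) + E) - 48)) = 1/(624 + (((86/(-45/(-31) - 71/64) + 78/(-96)) + 24/293) - 48)) = 1/(624 + (((86/(-45*(-1/31) - 71*1/64) + 78*(-1/96)) + 24/293) - 48)) = 1/(624 + (((86/(45/31 - 71/64) - 13/16) + 24/293) - 48)) = 1/(624 + (((86/(679/1984) - 13/16) + 24/293) - 48)) = 1/(624 + (((86*(1984/679) - 13/16) + 24/293) - 48)) = 1/(624 + (((170624/679 - 13/16) + 24/293) - 48)) = 1/(624 + ((2721157/10864 + 24/293) - 48)) = 1/(624 + (797559737/3183152 - 48)) = 1/(624 + 644768441/3183152) = 1/(2631055289/3183152) = 3183152/2631055289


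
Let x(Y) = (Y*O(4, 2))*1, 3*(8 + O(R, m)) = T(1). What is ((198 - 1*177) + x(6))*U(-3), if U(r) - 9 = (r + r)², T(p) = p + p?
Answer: -1035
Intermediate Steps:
T(p) = 2*p
O(R, m) = -22/3 (O(R, m) = -8 + (2*1)/3 = -8 + (⅓)*2 = -8 + ⅔ = -22/3)
U(r) = 9 + 4*r² (U(r) = 9 + (r + r)² = 9 + (2*r)² = 9 + 4*r²)
x(Y) = -22*Y/3 (x(Y) = (Y*(-22/3))*1 = -22*Y/3*1 = -22*Y/3)
((198 - 1*177) + x(6))*U(-3) = ((198 - 1*177) - 22/3*6)*(9 + 4*(-3)²) = ((198 - 177) - 44)*(9 + 4*9) = (21 - 44)*(9 + 36) = -23*45 = -1035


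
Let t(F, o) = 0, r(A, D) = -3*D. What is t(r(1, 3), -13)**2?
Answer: 0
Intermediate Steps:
t(r(1, 3), -13)**2 = 0**2 = 0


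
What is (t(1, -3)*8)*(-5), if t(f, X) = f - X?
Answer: -160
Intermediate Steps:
(t(1, -3)*8)*(-5) = ((1 - 1*(-3))*8)*(-5) = ((1 + 3)*8)*(-5) = (4*8)*(-5) = 32*(-5) = -160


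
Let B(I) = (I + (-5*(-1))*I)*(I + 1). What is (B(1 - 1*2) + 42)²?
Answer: 1764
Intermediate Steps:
B(I) = 6*I*(1 + I) (B(I) = (I + 5*I)*(1 + I) = (6*I)*(1 + I) = 6*I*(1 + I))
(B(1 - 1*2) + 42)² = (6*(1 - 1*2)*(1 + (1 - 1*2)) + 42)² = (6*(1 - 2)*(1 + (1 - 2)) + 42)² = (6*(-1)*(1 - 1) + 42)² = (6*(-1)*0 + 42)² = (0 + 42)² = 42² = 1764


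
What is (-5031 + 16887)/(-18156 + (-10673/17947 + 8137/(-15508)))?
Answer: -1099928844352/1684509054493 ≈ -0.65297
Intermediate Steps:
(-5031 + 16887)/(-18156 + (-10673/17947 + 8137/(-15508))) = 11856/(-18156 + (-10673*1/17947 + 8137*(-1/15508))) = 11856/(-18156 + (-10673/17947 - 8137/15508)) = 11856/(-18156 - 311551623/278322076) = 11856/(-5053527163479/278322076) = 11856*(-278322076/5053527163479) = -1099928844352/1684509054493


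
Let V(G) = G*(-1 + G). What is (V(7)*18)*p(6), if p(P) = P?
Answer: 4536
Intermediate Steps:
(V(7)*18)*p(6) = ((7*(-1 + 7))*18)*6 = ((7*6)*18)*6 = (42*18)*6 = 756*6 = 4536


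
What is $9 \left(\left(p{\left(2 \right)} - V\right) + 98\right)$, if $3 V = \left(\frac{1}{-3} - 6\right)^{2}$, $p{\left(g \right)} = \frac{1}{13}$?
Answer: $\frac{29732}{39} \approx 762.36$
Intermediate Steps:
$p{\left(g \right)} = \frac{1}{13}$
$V = \frac{361}{27}$ ($V = \frac{\left(\frac{1}{-3} - 6\right)^{2}}{3} = \frac{\left(- \frac{1}{3} - 6\right)^{2}}{3} = \frac{\left(- \frac{19}{3}\right)^{2}}{3} = \frac{1}{3} \cdot \frac{361}{9} = \frac{361}{27} \approx 13.37$)
$9 \left(\left(p{\left(2 \right)} - V\right) + 98\right) = 9 \left(\left(\frac{1}{13} - \frac{361}{27}\right) + 98\right) = 9 \left(- \frac{4666}{351} + 98\right) = 9 \cdot \frac{29732}{351} = \frac{29732}{39}$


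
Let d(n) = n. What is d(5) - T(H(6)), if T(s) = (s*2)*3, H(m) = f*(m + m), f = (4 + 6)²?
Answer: -7195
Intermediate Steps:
f = 100 (f = 10² = 100)
H(m) = 200*m (H(m) = 100*(m + m) = 100*(2*m) = 200*m)
T(s) = 6*s (T(s) = (2*s)*3 = 6*s)
d(5) - T(H(6)) = 5 - 6*200*6 = 5 - 6*1200 = 5 - 1*7200 = 5 - 7200 = -7195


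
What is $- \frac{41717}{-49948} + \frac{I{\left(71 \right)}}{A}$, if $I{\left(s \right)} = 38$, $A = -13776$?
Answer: $\frac{71599421}{86010456} \approx 0.83245$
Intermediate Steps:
$- \frac{41717}{-49948} + \frac{I{\left(71 \right)}}{A} = - \frac{41717}{-49948} + \frac{38}{-13776} = \left(-41717\right) \left(- \frac{1}{49948}\right) + 38 \left(- \frac{1}{13776}\right) = \frac{41717}{49948} - \frac{19}{6888} = \frac{71599421}{86010456}$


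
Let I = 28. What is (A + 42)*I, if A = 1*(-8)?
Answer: 952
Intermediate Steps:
A = -8
(A + 42)*I = (-8 + 42)*28 = 34*28 = 952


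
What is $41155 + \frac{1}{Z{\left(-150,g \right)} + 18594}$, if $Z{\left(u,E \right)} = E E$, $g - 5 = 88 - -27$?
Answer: $\frac{1357868071}{32994} \approx 41155.0$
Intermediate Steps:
$g = 120$ ($g = 5 + \left(88 - -27\right) = 5 + \left(88 + 27\right) = 5 + 115 = 120$)
$Z{\left(u,E \right)} = E^{2}$
$41155 + \frac{1}{Z{\left(-150,g \right)} + 18594} = 41155 + \frac{1}{120^{2} + 18594} = 41155 + \frac{1}{14400 + 18594} = 41155 + \frac{1}{32994} = \frac{1357868071}{32994}$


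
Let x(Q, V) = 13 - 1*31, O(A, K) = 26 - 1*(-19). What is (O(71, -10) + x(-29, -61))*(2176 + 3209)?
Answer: 145395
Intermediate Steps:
O(A, K) = 45 (O(A, K) = 26 + 19 = 45)
x(Q, V) = -18 (x(Q, V) = 13 - 31 = -18)
(O(71, -10) + x(-29, -61))*(2176 + 3209) = (45 - 18)*(2176 + 3209) = 27*5385 = 145395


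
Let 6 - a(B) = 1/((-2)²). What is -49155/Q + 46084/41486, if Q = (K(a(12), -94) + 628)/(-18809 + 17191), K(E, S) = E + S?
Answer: 6599044399558/44784137 ≈ 1.4735e+5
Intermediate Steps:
a(B) = 23/4 (a(B) = 6 - 1/((-2)²) = 6 - 1/4 = 6 - 1*¼ = 6 - ¼ = 23/4)
Q = -2159/6472 (Q = ((23/4 - 94) + 628)/(-18809 + 17191) = (-353/4 + 628)/(-1618) = (2159/4)*(-1/1618) = -2159/6472 ≈ -0.33359)
-49155/Q + 46084/41486 = -49155/(-2159/6472) + 46084/41486 = -49155*(-6472/2159) + 46084*(1/41486) = 318131160/2159 + 23042/20743 = 6599044399558/44784137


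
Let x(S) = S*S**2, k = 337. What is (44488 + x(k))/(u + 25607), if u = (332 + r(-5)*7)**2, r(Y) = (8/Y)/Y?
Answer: 23948275625/85827111 ≈ 279.03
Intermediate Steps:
r(Y) = 8/Y**2
x(S) = S**3
u = 69822736/625 (u = (332 + (8/(-5)**2)*7)**2 = (332 + (8*(1/25))*7)**2 = (332 + (8/25)*7)**2 = (332 + 56/25)**2 = (8356/25)**2 = 69822736/625 ≈ 1.1172e+5)
(44488 + x(k))/(u + 25607) = (44488 + 337**3)/(69822736/625 + 25607) = (44488 + 38272753)/(85827111/625) = 38317241*(625/85827111) = 23948275625/85827111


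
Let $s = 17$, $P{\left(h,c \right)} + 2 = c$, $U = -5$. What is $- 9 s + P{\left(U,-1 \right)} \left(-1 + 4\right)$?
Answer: $-162$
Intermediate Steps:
$P{\left(h,c \right)} = -2 + c$
$- 9 s + P{\left(U,-1 \right)} \left(-1 + 4\right) = \left(-9\right) 17 + \left(-2 - 1\right) \left(-1 + 4\right) = -153 - 9 = -162$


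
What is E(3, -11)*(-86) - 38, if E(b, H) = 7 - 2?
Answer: -468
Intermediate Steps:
E(b, H) = 5
E(3, -11)*(-86) - 38 = 5*(-86) - 38 = -430 - 38 = -468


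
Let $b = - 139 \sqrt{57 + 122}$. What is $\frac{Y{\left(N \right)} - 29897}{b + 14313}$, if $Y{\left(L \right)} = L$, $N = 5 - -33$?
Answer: $- \frac{427371867}{201403510} - \frac{4150401 \sqrt{179}}{201403510} \approx -2.3977$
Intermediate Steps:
$N = 38$ ($N = 5 + 33 = 38$)
$b = - 139 \sqrt{179} \approx -1859.7$
$\frac{Y{\left(N \right)} - 29897}{b + 14313} = \frac{38 - 29897}{- 139 \sqrt{179} + 14313} = - \frac{29859}{14313 - 139 \sqrt{179}}$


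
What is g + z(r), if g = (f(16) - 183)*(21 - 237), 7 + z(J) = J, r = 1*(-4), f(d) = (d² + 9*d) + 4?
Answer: -47747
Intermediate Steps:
f(d) = 4 + d² + 9*d
r = -4
z(J) = -7 + J
g = -47736 (g = ((4 + 16² + 9*16) - 183)*(21 - 237) = ((4 + 256 + 144) - 183)*(-216) = (404 - 183)*(-216) = 221*(-216) = -47736)
g + z(r) = -47736 + (-7 - 4) = -47736 - 11 = -47747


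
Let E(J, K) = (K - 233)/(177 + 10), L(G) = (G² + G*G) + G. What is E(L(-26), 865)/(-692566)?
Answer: -316/64754921 ≈ -4.8799e-6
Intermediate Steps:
L(G) = G + 2*G² (L(G) = (G² + G²) + G = 2*G² + G = G + 2*G²)
E(J, K) = -233/187 + K/187 (E(J, K) = (-233 + K)/187 = (-233 + K)*(1/187) = -233/187 + K/187)
E(L(-26), 865)/(-692566) = (-233/187 + (1/187)*865)/(-692566) = (-233/187 + 865/187)*(-1/692566) = (632/187)*(-1/692566) = -316/64754921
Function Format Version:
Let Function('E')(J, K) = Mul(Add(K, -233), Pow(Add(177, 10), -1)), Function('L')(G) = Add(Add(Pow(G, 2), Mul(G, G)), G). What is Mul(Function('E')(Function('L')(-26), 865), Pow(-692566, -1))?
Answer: Rational(-316, 64754921) ≈ -4.8799e-6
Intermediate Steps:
Function('L')(G) = Add(G, Mul(2, Pow(G, 2))) (Function('L')(G) = Add(Add(Pow(G, 2), Pow(G, 2)), G) = Add(Mul(2, Pow(G, 2)), G) = Add(G, Mul(2, Pow(G, 2))))
Function('E')(J, K) = Add(Rational(-233, 187), Mul(Rational(1, 187), K)) (Function('E')(J, K) = Mul(Add(-233, K), Pow(187, -1)) = Mul(Add(-233, K), Rational(1, 187)) = Add(Rational(-233, 187), Mul(Rational(1, 187), K)))
Mul(Function('E')(Function('L')(-26), 865), Pow(-692566, -1)) = Mul(Add(Rational(-233, 187), Mul(Rational(1, 187), 865)), Pow(-692566, -1)) = Mul(Add(Rational(-233, 187), Rational(865, 187)), Rational(-1, 692566)) = Mul(Rational(632, 187), Rational(-1, 692566)) = Rational(-316, 64754921)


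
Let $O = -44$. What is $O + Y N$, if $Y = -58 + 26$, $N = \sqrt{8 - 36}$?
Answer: $-44 - 64 i \sqrt{7} \approx -44.0 - 169.33 i$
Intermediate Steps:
$N = 2 i \sqrt{7}$ ($N = \sqrt{-28} = 2 i \sqrt{7} \approx 5.2915 i$)
$Y = -32$
$O + Y N = -44 - 32 \cdot 2 i \sqrt{7} = -44 - 64 i \sqrt{7}$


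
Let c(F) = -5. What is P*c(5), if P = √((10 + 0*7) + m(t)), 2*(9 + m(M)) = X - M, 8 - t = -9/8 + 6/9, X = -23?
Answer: -5*I*√2121/12 ≈ -19.189*I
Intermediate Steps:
t = 203/24 (t = 8 - (-9/8 + 6/9) = 8 - (-9*⅛ + 6*(⅑)) = 8 - (-9/8 + ⅔) = 8 - 1*(-11/24) = 8 + 11/24 = 203/24 ≈ 8.4583)
m(M) = -41/2 - M/2 (m(M) = -9 + (-23 - M)/2 = -9 + (-23/2 - M/2) = -41/2 - M/2)
P = I*√2121/12 (P = √((10 + 0*7) + (-41/2 - ½*203/24)) = √((10 + 0) + (-41/2 - 203/48)) = √(10 - 1187/48) = √(-707/48) = I*√2121/12 ≈ 3.8379*I)
P*c(5) = (I*√2121/12)*(-5) = -5*I*√2121/12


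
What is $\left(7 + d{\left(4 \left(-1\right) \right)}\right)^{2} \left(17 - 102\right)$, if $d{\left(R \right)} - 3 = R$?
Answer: $-3060$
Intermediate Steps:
$d{\left(R \right)} = 3 + R$
$\left(7 + d{\left(4 \left(-1\right) \right)}\right)^{2} \left(17 - 102\right) = \left(7 + \left(3 + 4 \left(-1\right)\right)\right)^{2} \left(17 - 102\right) = \left(7 + \left(3 - 4\right)\right)^{2} \left(-85\right) = \left(7 - 1\right)^{2} \left(-85\right) = 6^{2} \left(-85\right) = 36 \left(-85\right) = -3060$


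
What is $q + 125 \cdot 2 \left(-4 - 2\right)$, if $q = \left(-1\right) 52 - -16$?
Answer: $-1536$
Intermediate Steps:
$q = -36$ ($q = -52 + 16 = -36$)
$q + 125 \cdot 2 \left(-4 - 2\right) = -36 + 125 \cdot 2 \left(-4 - 2\right) = -36 + 125 \cdot 2 \left(-6\right) = -36 + 125 \left(-12\right) = -36 - 1500 = -1536$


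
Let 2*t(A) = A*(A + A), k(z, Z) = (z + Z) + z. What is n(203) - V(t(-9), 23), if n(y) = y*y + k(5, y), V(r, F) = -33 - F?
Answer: 41478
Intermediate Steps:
k(z, Z) = Z + 2*z (k(z, Z) = (Z + z) + z = Z + 2*z)
t(A) = A**2 (t(A) = (A*(A + A))/2 = (A*(2*A))/2 = (2*A**2)/2 = A**2)
n(y) = 10 + y + y**2 (n(y) = y*y + (y + 2*5) = y**2 + (y + 10) = y**2 + (10 + y) = 10 + y + y**2)
n(203) - V(t(-9), 23) = (10 + 203 + 203**2) - (-33 - 1*23) = (10 + 203 + 41209) - (-33 - 23) = 41422 - 1*(-56) = 41422 + 56 = 41478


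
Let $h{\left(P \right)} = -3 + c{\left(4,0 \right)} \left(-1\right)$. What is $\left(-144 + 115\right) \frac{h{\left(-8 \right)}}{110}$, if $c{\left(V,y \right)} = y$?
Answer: $\frac{87}{110} \approx 0.79091$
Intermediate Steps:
$h{\left(P \right)} = -3$ ($h{\left(P \right)} = -3 + 0 \left(-1\right) = -3 + 0 = -3$)
$\left(-144 + 115\right) \frac{h{\left(-8 \right)}}{110} = \left(-144 + 115\right) \left(- \frac{3}{110}\right) = - 29 \left(\left(-3\right) \frac{1}{110}\right) = \left(-29\right) \left(- \frac{3}{110}\right) = \frac{87}{110}$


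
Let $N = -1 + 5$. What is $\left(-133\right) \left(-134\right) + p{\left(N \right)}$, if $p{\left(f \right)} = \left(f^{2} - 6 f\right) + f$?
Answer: $17818$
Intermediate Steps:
$N = 4$
$p{\left(f \right)} = f^{2} - 5 f$
$\left(-133\right) \left(-134\right) + p{\left(N \right)} = \left(-133\right) \left(-134\right) + 4 \left(-5 + 4\right) = 17822 + 4 \left(-1\right) = 17822 - 4 = 17818$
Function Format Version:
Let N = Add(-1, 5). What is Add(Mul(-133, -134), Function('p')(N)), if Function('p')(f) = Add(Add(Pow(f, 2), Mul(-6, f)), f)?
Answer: 17818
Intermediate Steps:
N = 4
Function('p')(f) = Add(Pow(f, 2), Mul(-5, f))
Add(Mul(-133, -134), Function('p')(N)) = Add(Mul(-133, -134), Mul(4, Add(-5, 4))) = Add(17822, Mul(4, -1)) = Add(17822, -4) = 17818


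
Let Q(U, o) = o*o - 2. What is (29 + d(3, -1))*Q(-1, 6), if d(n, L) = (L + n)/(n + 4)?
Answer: 6970/7 ≈ 995.71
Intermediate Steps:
d(n, L) = (L + n)/(4 + n)
Q(U, o) = -2 + o**2 (Q(U, o) = o**2 - 2 = -2 + o**2)
(29 + d(3, -1))*Q(-1, 6) = (29 + (-1 + 3)/(4 + 3))*(-2 + 6**2) = (29 + 2/7)*(-2 + 36) = (29 + (1/7)*2)*34 = (29 + 2/7)*34 = (205/7)*34 = 6970/7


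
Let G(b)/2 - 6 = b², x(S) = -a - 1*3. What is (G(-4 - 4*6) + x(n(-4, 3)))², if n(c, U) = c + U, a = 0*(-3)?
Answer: 2486929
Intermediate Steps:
a = 0
n(c, U) = U + c
x(S) = -3 (x(S) = -1*0 - 1*3 = 0 - 3 = -3)
G(b) = 12 + 2*b²
(G(-4 - 4*6) + x(n(-4, 3)))² = ((12 + 2*(-4 - 4*6)²) - 3)² = ((12 + 2*(-4 - 24)²) - 3)² = ((12 + 2*(-28)²) - 3)² = ((12 + 2*784) - 3)² = ((12 + 1568) - 3)² = (1580 - 3)² = 1577² = 2486929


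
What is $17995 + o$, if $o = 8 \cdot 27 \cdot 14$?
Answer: $21019$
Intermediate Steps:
$o = 3024$ ($o = 216 \cdot 14 = 3024$)
$17995 + o = 17995 + 3024 = 21019$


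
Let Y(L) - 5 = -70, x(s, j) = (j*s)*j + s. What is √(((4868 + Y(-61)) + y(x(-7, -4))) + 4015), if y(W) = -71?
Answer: √8747 ≈ 93.525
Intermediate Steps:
x(s, j) = s + s*j² (x(s, j) = s*j² + s = s + s*j²)
Y(L) = -65 (Y(L) = 5 - 70 = -65)
√(((4868 + Y(-61)) + y(x(-7, -4))) + 4015) = √(((4868 - 65) - 71) + 4015) = √((4803 - 71) + 4015) = √(4732 + 4015) = √8747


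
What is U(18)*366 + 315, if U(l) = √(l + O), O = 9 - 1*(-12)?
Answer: 315 + 366*√39 ≈ 2600.7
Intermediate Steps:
O = 21 (O = 9 + 12 = 21)
U(l) = √(21 + l) (U(l) = √(l + 21) = √(21 + l))
U(18)*366 + 315 = √(21 + 18)*366 + 315 = √39*366 + 315 = 366*√39 + 315 = 315 + 366*√39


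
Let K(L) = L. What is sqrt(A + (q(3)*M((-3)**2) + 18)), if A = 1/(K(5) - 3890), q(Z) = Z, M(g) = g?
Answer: 82*sqrt(101010)/3885 ≈ 6.7082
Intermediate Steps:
A = -1/3885 (A = 1/(5 - 3890) = 1/(-3885) = -1/3885 ≈ -0.00025740)
sqrt(A + (q(3)*M((-3)**2) + 18)) = sqrt(-1/3885 + (3*(-3)**2 + 18)) = sqrt(-1/3885 + (3*9 + 18)) = sqrt(-1/3885 + (27 + 18)) = sqrt(-1/3885 + 45) = sqrt(174824/3885) = 82*sqrt(101010)/3885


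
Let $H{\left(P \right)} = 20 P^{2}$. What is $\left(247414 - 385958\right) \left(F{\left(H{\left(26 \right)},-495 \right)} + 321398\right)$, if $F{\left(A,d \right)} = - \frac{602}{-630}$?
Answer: $- \frac{2003755360432}{45} \approx -4.4528 \cdot 10^{10}$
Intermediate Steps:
$F{\left(A,d \right)} = \frac{43}{45}$ ($F{\left(A,d \right)} = \left(-602\right) \left(- \frac{1}{630}\right) = \frac{43}{45}$)
$\left(247414 - 385958\right) \left(F{\left(H{\left(26 \right)},-495 \right)} + 321398\right) = \left(247414 - 385958\right) \left(\frac{43}{45} + 321398\right) = \left(-138544\right) \frac{14462953}{45} = - \frac{2003755360432}{45}$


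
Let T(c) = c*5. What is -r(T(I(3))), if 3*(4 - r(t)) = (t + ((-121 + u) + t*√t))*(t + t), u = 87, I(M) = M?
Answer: -194 + 150*√15 ≈ 386.95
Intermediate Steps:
T(c) = 5*c
r(t) = 4 - 2*t*(-34 + t + t^(3/2))/3 (r(t) = 4 - (t + ((-121 + 87) + t*√t))*(t + t)/3 = 4 - (t + (-34 + t^(3/2)))*2*t/3 = 4 - (-34 + t + t^(3/2))*2*t/3 = 4 - 2*t*(-34 + t + t^(3/2))/3)
-r(T(I(3))) = -(4 - 2*(5*3)²/3 - 2*225*√15/3 + 68*(5*3)/3) = -(4 - ⅔*15² - 150*√15 + (68/3)*15) = -(4 - ⅔*225 - 150*√15 + 340) = -(4 - 150 - 150*√15 + 340) = -(194 - 150*√15) = -194 + 150*√15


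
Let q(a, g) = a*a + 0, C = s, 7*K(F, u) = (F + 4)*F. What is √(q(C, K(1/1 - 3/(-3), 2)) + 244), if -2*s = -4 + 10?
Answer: √253 ≈ 15.906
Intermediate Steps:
K(F, u) = F*(4 + F)/7 (K(F, u) = ((F + 4)*F)/7 = ((4 + F)*F)/7 = (F*(4 + F))/7 = F*(4 + F)/7)
s = -3 (s = -(-4 + 10)/2 = -½*6 = -3)
C = -3
q(a, g) = a² (q(a, g) = a² + 0 = a²)
√(q(C, K(1/1 - 3/(-3), 2)) + 244) = √((-3)² + 244) = √(9 + 244) = √253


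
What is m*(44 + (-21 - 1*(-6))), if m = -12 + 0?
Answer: -348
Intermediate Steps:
m = -12
m*(44 + (-21 - 1*(-6))) = -12*(44 + (-21 - 1*(-6))) = -12*(44 + (-21 + 6)) = -12*(44 - 15) = -12*29 = -348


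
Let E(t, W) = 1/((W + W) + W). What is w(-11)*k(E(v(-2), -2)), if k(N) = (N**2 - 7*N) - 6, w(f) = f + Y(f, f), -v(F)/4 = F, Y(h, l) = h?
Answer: 1903/18 ≈ 105.72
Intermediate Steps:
v(F) = -4*F
E(t, W) = 1/(3*W) (E(t, W) = 1/(2*W + W) = 1/(3*W))
w(f) = 2*f (w(f) = f + f = 2*f)
k(N) = -6 + N**2 - 7*N
w(-11)*k(E(v(-2), -2)) = (2*(-11))*(-6 + ((1/3)/(-2))**2 - 7/(3*(-2))) = -22*(-6 + ((1/3)*(-1/2))**2 - 7*(-1)/(3*2)) = -22*(-6 + (-1/6)**2 - 7*(-1/6)) = -22*(-6 + 1/36 + 7/6) = -22*(-173/36) = 1903/18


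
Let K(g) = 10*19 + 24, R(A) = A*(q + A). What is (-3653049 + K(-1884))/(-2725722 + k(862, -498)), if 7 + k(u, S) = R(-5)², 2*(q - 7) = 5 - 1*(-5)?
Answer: 3652835/2724504 ≈ 1.3407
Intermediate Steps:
q = 12 (q = 7 + (5 - 1*(-5))/2 = 7 + (5 + 5)/2 = 7 + (½)*10 = 7 + 5 = 12)
R(A) = A*(12 + A)
k(u, S) = 1218 (k(u, S) = -7 + (-5*(12 - 5))² = -7 + (-5*7)² = -7 + (-35)² = -7 + 1225 = 1218)
K(g) = 214 (K(g) = 190 + 24 = 214)
(-3653049 + K(-1884))/(-2725722 + k(862, -498)) = (-3653049 + 214)/(-2725722 + 1218) = -3652835/(-2724504) = -3652835*(-1/2724504) = 3652835/2724504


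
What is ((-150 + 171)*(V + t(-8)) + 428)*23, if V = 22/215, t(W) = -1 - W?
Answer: 2854001/215 ≈ 13274.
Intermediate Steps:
V = 22/215 (V = 22*(1/215) = 22/215 ≈ 0.10233)
((-150 + 171)*(V + t(-8)) + 428)*23 = ((-150 + 171)*(22/215 + (-1 - 1*(-8))) + 428)*23 = (21*(22/215 + (-1 + 8)) + 428)*23 = (21*(22/215 + 7) + 428)*23 = (21*(1527/215) + 428)*23 = (32067/215 + 428)*23 = (124087/215)*23 = 2854001/215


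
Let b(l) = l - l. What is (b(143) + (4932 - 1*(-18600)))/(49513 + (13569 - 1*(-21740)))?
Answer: 3922/14137 ≈ 0.27743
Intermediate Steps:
b(l) = 0
(b(143) + (4932 - 1*(-18600)))/(49513 + (13569 - 1*(-21740))) = (0 + (4932 - 1*(-18600)))/(49513 + (13569 - 1*(-21740))) = (0 + (4932 + 18600))/(49513 + (13569 + 21740)) = (0 + 23532)/(49513 + 35309) = 23532/84822 = 23532*(1/84822) = 3922/14137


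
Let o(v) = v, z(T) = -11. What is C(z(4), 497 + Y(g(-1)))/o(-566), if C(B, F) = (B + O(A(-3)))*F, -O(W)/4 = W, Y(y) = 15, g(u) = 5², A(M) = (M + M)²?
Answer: 39680/283 ≈ 140.21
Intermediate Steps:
A(M) = 4*M² (A(M) = (2*M)² = 4*M²)
g(u) = 25
O(W) = -4*W
C(B, F) = F*(-144 + B) (C(B, F) = (B - 16*(-3)²)*F = (B - 16*9)*F = (B - 4*36)*F = (B - 144)*F = (-144 + B)*F = F*(-144 + B))
C(z(4), 497 + Y(g(-1)))/o(-566) = ((497 + 15)*(-144 - 11))/(-566) = (512*(-155))*(-1/566) = -79360*(-1/566) = 39680/283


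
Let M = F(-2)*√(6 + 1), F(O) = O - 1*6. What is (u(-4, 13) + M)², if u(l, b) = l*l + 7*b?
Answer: 11897 - 1712*√7 ≈ 7367.5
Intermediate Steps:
u(l, b) = l² + 7*b
F(O) = -6 + O (F(O) = O - 6 = -6 + O)
M = -8*√7 (M = (-6 - 2)*√(6 + 1) = -8*√7 ≈ -21.166)
(u(-4, 13) + M)² = (((-4)² + 7*13) - 8*√7)² = ((16 + 91) - 8*√7)² = (107 - 8*√7)²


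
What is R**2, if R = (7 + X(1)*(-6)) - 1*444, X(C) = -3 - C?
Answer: 170569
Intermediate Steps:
R = -413 (R = (7 + (-3 - 1*1)*(-6)) - 1*444 = (7 + (-3 - 1)*(-6)) - 444 = (7 - 4*(-6)) - 444 = (7 + 24) - 444 = 31 - 444 = -413)
R**2 = (-413)**2 = 170569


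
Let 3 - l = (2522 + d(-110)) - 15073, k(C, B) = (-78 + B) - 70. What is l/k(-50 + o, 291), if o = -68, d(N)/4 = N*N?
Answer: -35846/143 ≈ -250.67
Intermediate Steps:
d(N) = 4*N² (d(N) = 4*(N*N) = 4*N²)
k(C, B) = -148 + B
l = -35846 (l = 3 - ((2522 + 4*(-110)²) - 15073) = 3 - ((2522 + 4*12100) - 15073) = 3 - ((2522 + 48400) - 15073) = 3 - (50922 - 15073) = 3 - 1*35849 = 3 - 35849 = -35846)
l/k(-50 + o, 291) = -35846/(-148 + 291) = -35846/143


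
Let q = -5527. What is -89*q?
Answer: 491903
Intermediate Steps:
-89*q = -89*(-5527) = 491903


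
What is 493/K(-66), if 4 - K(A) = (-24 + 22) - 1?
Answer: 493/7 ≈ 70.429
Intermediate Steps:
K(A) = 7 (K(A) = 4 - ((-24 + 22) - 1) = 4 - (-2 - 1) = 4 - 1*(-3) = 4 + 3 = 7)
493/K(-66) = 493/7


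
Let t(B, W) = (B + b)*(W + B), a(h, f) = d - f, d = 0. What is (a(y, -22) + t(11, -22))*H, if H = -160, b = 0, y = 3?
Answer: 15840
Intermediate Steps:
a(h, f) = -f (a(h, f) = 0 - f = -f)
t(B, W) = B*(B + W) (t(B, W) = (B + 0)*(W + B) = B*(B + W))
(a(y, -22) + t(11, -22))*H = (-1*(-22) + 11*(11 - 22))*(-160) = (22 + 11*(-11))*(-160) = (22 - 121)*(-160) = -99*(-160) = 15840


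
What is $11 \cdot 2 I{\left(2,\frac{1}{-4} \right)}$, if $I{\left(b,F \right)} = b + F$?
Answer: $\frac{77}{2} \approx 38.5$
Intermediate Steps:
$I{\left(b,F \right)} = F + b$
$11 \cdot 2 I{\left(2,\frac{1}{-4} \right)} = 11 \cdot 2 \left(\frac{1}{-4} + 2\right) = 22 \left(- \frac{1}{4} + 2\right) = 22 \cdot \frac{7}{4} = \frac{77}{2}$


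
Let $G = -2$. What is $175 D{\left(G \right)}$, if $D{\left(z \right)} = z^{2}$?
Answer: $700$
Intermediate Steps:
$175 D{\left(G \right)} = 175 \left(-2\right)^{2} = 175 \cdot 4 = 700$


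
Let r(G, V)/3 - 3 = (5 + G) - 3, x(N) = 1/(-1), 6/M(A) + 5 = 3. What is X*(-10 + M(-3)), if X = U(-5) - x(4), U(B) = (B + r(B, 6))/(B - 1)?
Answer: -143/6 ≈ -23.833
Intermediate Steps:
M(A) = -3 (M(A) = 6/(-5 + 3) = 6/(-2) = 6*(-½) = -3)
x(N) = -1
r(G, V) = 15 + 3*G (r(G, V) = 9 + 3*((5 + G) - 3) = 9 + 3*(2 + G) = 9 + (6 + 3*G) = 15 + 3*G)
U(B) = (15 + 4*B)/(-1 + B) (U(B) = (B + (15 + 3*B))/(B - 1) = (15 + 4*B)/(-1 + B))
X = 11/6 (X = (15 + 4*(-5))/(-1 - 5) - 1*(-1) = (15 - 20)/(-6) + 1 = -⅙*(-5) + 1 = ⅚ + 1 = 11/6 ≈ 1.8333)
X*(-10 + M(-3)) = 11*(-10 - 3)/6 = (11/6)*(-13) = -143/6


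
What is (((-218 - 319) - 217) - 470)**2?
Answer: 1498176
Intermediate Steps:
(((-218 - 319) - 217) - 470)**2 = ((-537 - 217) - 470)**2 = (-754 - 470)**2 = (-1224)**2 = 1498176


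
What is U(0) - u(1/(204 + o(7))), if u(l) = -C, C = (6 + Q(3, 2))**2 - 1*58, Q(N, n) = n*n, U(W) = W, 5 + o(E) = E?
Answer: 42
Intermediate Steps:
o(E) = -5 + E
Q(N, n) = n**2
C = 42 (C = (6 + 2**2)**2 - 1*58 = (6 + 4)**2 - 58 = 10**2 - 58 = 100 - 58 = 42)
u(l) = -42 (u(l) = -1*42 = -42)
U(0) - u(1/(204 + o(7))) = 0 - 1*(-42) = 0 + 42 = 42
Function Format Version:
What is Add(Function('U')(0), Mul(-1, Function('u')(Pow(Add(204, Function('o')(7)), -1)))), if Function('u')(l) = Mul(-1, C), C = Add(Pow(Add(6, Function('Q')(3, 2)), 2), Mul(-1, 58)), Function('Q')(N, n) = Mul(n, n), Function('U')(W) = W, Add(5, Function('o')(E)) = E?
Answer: 42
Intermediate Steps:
Function('o')(E) = Add(-5, E)
Function('Q')(N, n) = Pow(n, 2)
C = 42 (C = Add(Pow(Add(6, Pow(2, 2)), 2), Mul(-1, 58)) = Add(Pow(Add(6, 4), 2), -58) = Add(Pow(10, 2), -58) = Add(100, -58) = 42)
Function('u')(l) = -42 (Function('u')(l) = Mul(-1, 42) = -42)
Add(Function('U')(0), Mul(-1, Function('u')(Pow(Add(204, Function('o')(7)), -1)))) = Add(0, Mul(-1, -42)) = Add(0, 42) = 42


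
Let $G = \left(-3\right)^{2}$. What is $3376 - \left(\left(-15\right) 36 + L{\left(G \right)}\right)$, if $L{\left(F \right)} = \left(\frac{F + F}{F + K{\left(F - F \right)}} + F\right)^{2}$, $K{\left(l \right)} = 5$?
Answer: $\frac{186700}{49} \approx 3810.2$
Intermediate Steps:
$G = 9$
$L{\left(F \right)} = \left(F + \frac{2 F}{5 + F}\right)^{2}$ ($L{\left(F \right)} = \left(\frac{F + F}{F + 5} + F\right)^{2} = \left(\frac{2 F}{5 + F} + F\right)^{2} = \left(F + \frac{2 F}{5 + F}\right)^{2}$)
$3376 - \left(\left(-15\right) 36 + L{\left(G \right)}\right) = 3376 - \left(\left(-15\right) 36 + \frac{9^{2} \left(7 + 9\right)^{2}}{\left(5 + 9\right)^{2}}\right) = 3376 - \left(-540 + \frac{81 \cdot 16^{2}}{196}\right) = 3376 - \left(-540 + 81 \cdot \frac{1}{196} \cdot 256\right) = 3376 - \left(-540 + \frac{5184}{49}\right) = 3376 - - \frac{21276}{49} = 3376 + \frac{21276}{49} = \frac{186700}{49}$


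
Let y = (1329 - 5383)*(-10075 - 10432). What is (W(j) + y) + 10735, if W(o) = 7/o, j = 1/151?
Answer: 83147170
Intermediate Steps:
j = 1/151 ≈ 0.0066225
y = 83135378 (y = -4054*(-20507) = 83135378)
(W(j) + y) + 10735 = (7/(1/151) + 83135378) + 10735 = (7*151 + 83135378) + 10735 = (1057 + 83135378) + 10735 = 83136435 + 10735 = 83147170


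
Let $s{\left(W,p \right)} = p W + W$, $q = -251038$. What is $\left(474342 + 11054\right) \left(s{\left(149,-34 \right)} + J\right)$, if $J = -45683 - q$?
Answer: $97291803448$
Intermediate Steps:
$J = 205355$ ($J = -45683 - -251038 = -45683 + 251038 = 205355$)
$s{\left(W,p \right)} = W + W p$ ($s{\left(W,p \right)} = W p + W = W + W p$)
$\left(474342 + 11054\right) \left(s{\left(149,-34 \right)} + J\right) = \left(474342 + 11054\right) \left(149 \left(1 - 34\right) + 205355\right) = 485396 \left(149 \left(-33\right) + 205355\right) = 485396 \left(-4917 + 205355\right) = 485396 \cdot 200438 = 97291803448$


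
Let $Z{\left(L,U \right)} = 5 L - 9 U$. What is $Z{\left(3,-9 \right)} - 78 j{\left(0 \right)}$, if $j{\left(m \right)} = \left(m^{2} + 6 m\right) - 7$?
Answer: $642$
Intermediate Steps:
$Z{\left(L,U \right)} = - 9 U + 5 L$
$j{\left(m \right)} = -7 + m^{2} + 6 m$
$Z{\left(3,-9 \right)} - 78 j{\left(0 \right)} = \left(\left(-9\right) \left(-9\right) + 5 \cdot 3\right) - 78 \left(-7 + 0^{2} + 6 \cdot 0\right) = \left(81 + 15\right) - 78 \left(-7 + 0 + 0\right) = 96 - -546 = 96 + 546 = 642$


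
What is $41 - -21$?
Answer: $62$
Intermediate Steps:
$41 - -21 = 41 + 21 = 62$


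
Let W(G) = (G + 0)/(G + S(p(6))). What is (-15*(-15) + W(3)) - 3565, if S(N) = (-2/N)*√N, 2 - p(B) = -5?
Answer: -196997/59 + 6*√7/59 ≈ -3338.7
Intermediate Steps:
p(B) = 7 (p(B) = 2 - 1*(-5) = 2 + 5 = 7)
S(N) = -2/√N
W(G) = G/(G - 2*√7/7) (W(G) = (G + 0)/(G - 2*√7/7) = G/(G - 2*√7/7))
(-15*(-15) + W(3)) - 3565 = (-15*(-15) + 7*3/(-2*√7 + 7*3)) - 3565 = (225 + 7*3/(-2*√7 + 21)) - 3565 = (225 + 7*3/(21 - 2*√7)) - 3565 = (225 + 21/(21 - 2*√7)) - 3565 = -3340 + 21/(21 - 2*√7)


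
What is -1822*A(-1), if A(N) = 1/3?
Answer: -1822/3 ≈ -607.33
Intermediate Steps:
A(N) = ⅓
-1822*A(-1) = -1822*⅓ = -1822/3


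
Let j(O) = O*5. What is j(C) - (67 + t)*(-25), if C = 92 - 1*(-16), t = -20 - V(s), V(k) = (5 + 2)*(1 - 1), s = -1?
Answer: 1715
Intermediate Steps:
V(k) = 0 (V(k) = 7*0 = 0)
t = -20 (t = -20 - 1*0 = -20 + 0 = -20)
C = 108 (C = 92 + 16 = 108)
j(O) = 5*O
j(C) - (67 + t)*(-25) = 5*108 - (67 - 20)*(-25) = 540 - 47*(-25) = 540 - 1*(-1175) = 540 + 1175 = 1715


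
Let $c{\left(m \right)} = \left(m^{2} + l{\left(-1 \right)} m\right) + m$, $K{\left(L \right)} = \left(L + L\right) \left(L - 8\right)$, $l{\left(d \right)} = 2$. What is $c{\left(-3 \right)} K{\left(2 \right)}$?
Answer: $0$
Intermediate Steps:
$K{\left(L \right)} = 2 L \left(-8 + L\right)$
$c{\left(m \right)} = m^{2} + 3 m$ ($c{\left(m \right)} = \left(m^{2} + 2 m\right) + m = m^{2} + 3 m$)
$c{\left(-3 \right)} K{\left(2 \right)} = - 3 \left(3 - 3\right) 2 \cdot 2 \left(-8 + 2\right) = \left(-3\right) 0 \cdot 2 \cdot 2 \left(-6\right) = 0 \left(-24\right) = 0$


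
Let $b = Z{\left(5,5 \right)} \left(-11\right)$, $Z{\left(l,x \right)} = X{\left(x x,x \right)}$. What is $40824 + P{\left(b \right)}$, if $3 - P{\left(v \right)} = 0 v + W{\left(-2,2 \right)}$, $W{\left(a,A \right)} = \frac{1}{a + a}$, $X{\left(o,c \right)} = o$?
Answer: $\frac{163309}{4} \approx 40827.0$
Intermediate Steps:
$Z{\left(l,x \right)} = x^{2}$ ($Z{\left(l,x \right)} = x x = x^{2}$)
$b = -275$ ($b = 5^{2} \left(-11\right) = 25 \left(-11\right) = -275$)
$W{\left(a,A \right)} = \frac{1}{2 a}$
$P{\left(v \right)} = \frac{13}{4}$ ($P{\left(v \right)} = 3 - \left(0 v + \frac{1}{2 \left(-2\right)}\right) = 3 - \left(0 + \frac{1}{2} \left(- \frac{1}{2}\right)\right) = 3 - \left(0 - \frac{1}{4}\right) = 3 - - \frac{1}{4} = 3 + \frac{1}{4} = \frac{13}{4}$)
$40824 + P{\left(b \right)} = 40824 + \frac{13}{4} = \frac{163309}{4}$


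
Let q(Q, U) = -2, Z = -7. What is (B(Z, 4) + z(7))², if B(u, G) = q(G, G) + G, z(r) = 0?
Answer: 4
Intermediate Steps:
B(u, G) = -2 + G
(B(Z, 4) + z(7))² = ((-2 + 4) + 0)² = (2 + 0)² = 2² = 4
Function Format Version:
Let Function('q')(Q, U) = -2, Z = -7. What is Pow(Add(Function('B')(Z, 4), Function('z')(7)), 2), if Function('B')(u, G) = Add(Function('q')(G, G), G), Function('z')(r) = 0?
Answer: 4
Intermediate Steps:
Function('B')(u, G) = Add(-2, G)
Pow(Add(Function('B')(Z, 4), Function('z')(7)), 2) = Pow(Add(Add(-2, 4), 0), 2) = Pow(Add(2, 0), 2) = Pow(2, 2) = 4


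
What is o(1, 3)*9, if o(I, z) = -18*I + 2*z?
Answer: -108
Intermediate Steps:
o(1, 3)*9 = (-18*1 + 2*3)*9 = (-18 + 6)*9 = -12*9 = -108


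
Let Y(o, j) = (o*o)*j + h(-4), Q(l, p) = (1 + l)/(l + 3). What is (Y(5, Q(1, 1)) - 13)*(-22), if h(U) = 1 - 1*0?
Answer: -11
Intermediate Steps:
h(U) = 1 (h(U) = 1 + 0 = 1)
Q(l, p) = (1 + l)/(3 + l)
Y(o, j) = 1 + j*o**2 (Y(o, j) = (o*o)*j + 1 = o**2*j + 1 = j*o**2 + 1 = 1 + j*o**2)
(Y(5, Q(1, 1)) - 13)*(-22) = ((1 + ((1 + 1)/(3 + 1))*5**2) - 13)*(-22) = ((1 + (2/4)*25) - 13)*(-22) = ((1 + ((1/4)*2)*25) - 13)*(-22) = ((1 + (1/2)*25) - 13)*(-22) = ((1 + 25/2) - 13)*(-22) = (27/2 - 13)*(-22) = (1/2)*(-22) = -11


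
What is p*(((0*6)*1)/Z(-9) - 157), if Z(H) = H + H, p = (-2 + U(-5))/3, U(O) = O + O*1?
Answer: 628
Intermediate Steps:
U(O) = 2*O (U(O) = O + O = 2*O)
p = -4 (p = (-2 + 2*(-5))/3 = (-2 - 10)/3 = (⅓)*(-12) = -4)
Z(H) = 2*H
p*(((0*6)*1)/Z(-9) - 157) = -4*(((0*6)*1)/((2*(-9))) - 157) = -4*((0*1)/(-18) - 157) = -4*(0*(-1/18) - 157) = -4*(0 - 157) = -4*(-157) = 628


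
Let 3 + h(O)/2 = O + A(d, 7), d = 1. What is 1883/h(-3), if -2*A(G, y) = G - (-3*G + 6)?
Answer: -1883/10 ≈ -188.30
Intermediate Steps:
A(G, y) = 3 - 2*G (A(G, y) = -(G - (-3*G + 6))/2 = -(G - (6 - 3*G))/2 = -(G + (-6 + 3*G))/2 = -(-6 + 4*G)/2 = 3 - 2*G)
h(O) = -4 + 2*O (h(O) = -6 + 2*(O + (3 - 2*1)) = -6 + 2*(O + (3 - 2)) = -6 + 2*(O + 1) = -6 + 2*(1 + O) = -6 + (2 + 2*O) = -4 + 2*O)
1883/h(-3) = 1883/(-4 + 2*(-3)) = 1883/(-4 - 6) = 1883/(-10) = 1883*(-⅒) = -1883/10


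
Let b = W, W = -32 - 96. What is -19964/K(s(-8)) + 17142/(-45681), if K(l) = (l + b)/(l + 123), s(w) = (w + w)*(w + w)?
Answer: -28803408551/487264 ≈ -59113.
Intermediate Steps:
s(w) = 4*w² (s(w) = (2*w)*(2*w) = 4*w²)
W = -128
b = -128
K(l) = (-128 + l)/(123 + l) (K(l) = (l - 128)/(l + 123) = (-128 + l)/(123 + l))
-19964/K(s(-8)) + 17142/(-45681) = -19964*(123 + 4*(-8)²)/(-128 + 4*(-8)²) + 17142/(-45681) = -19964*(123 + 4*64)/(-128 + 4*64) + 17142*(-1/45681) = -19964*(123 + 256)/(-128 + 256) - 5714/15227 = -19964/(128/379) - 5714/15227 = -19964/((1/379)*128) - 5714/15227 = -19964/128/379 - 5714/15227 = -19964*379/128 - 5714/15227 = -1891589/32 - 5714/15227 = -28803408551/487264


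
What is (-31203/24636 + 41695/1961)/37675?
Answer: 322002979/606708103100 ≈ 0.00053074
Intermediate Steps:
(-31203/24636 + 41695/1961)/37675 = (-31203*1/24636 + 41695*(1/1961))*(1/37675) = (-10401/8212 + 41695/1961)*(1/37675) = (322002979/16103732)*(1/37675) = 322002979/606708103100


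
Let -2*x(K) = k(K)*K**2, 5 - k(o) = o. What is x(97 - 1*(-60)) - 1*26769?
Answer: 1846555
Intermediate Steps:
k(o) = 5 - o
x(K) = -K**2*(5 - K)/2 (x(K) = -(5 - K)*K**2/2 = -K**2*(5 - K)/2)
x(97 - 1*(-60)) - 1*26769 = (97 - 1*(-60))**2*(-5 + (97 - 1*(-60)))/2 - 1*26769 = (97 + 60)**2*(-5 + (97 + 60))/2 - 26769 = (1/2)*157**2*(-5 + 157) - 26769 = (1/2)*24649*152 - 26769 = 1873324 - 26769 = 1846555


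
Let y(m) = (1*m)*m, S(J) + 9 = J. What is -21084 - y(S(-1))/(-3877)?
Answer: -81742568/3877 ≈ -21084.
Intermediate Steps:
S(J) = -9 + J
y(m) = m² (y(m) = m*m = m²)
-21084 - y(S(-1))/(-3877) = -21084 - (-9 - 1)²/(-3877) = -21084 - (-10)²*(-1)/3877 = -21084 - 100*(-1)/3877 = -21084 - 1*(-100/3877) = -21084 + 100/3877 = -81742568/3877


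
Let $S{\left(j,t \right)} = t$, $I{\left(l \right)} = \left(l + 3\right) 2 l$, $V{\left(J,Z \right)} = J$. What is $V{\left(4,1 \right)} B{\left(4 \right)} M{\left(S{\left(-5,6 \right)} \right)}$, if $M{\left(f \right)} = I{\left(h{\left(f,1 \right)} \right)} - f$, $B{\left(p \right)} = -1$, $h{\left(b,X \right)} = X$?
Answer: $-8$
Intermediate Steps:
$I{\left(l \right)} = l \left(6 + 2 l\right)$ ($I{\left(l \right)} = \left(3 + l\right) 2 l = \left(6 + 2 l\right) l = l \left(6 + 2 l\right)$)
$M{\left(f \right)} = 8 - f$ ($M{\left(f \right)} = 2 \cdot 1 \left(3 + 1\right) - f = 2 \cdot 1 \cdot 4 - f = 8 - f$)
$V{\left(4,1 \right)} B{\left(4 \right)} M{\left(S{\left(-5,6 \right)} \right)} = 4 \left(-1\right) \left(8 - 6\right) = - 4 \left(8 - 6\right) = \left(-4\right) 2 = -8$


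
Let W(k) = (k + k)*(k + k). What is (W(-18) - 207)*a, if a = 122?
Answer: 132858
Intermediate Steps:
W(k) = 4*k² (W(k) = (2*k)*(2*k) = 4*k²)
(W(-18) - 207)*a = (4*(-18)² - 207)*122 = (4*324 - 207)*122 = (1296 - 207)*122 = 1089*122 = 132858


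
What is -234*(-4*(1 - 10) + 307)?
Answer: -80262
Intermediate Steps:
-234*(-4*(1 - 10) + 307) = -234*(-4*(-9) + 307) = -234*(36 + 307) = -234*343 = -80262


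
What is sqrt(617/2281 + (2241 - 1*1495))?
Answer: sqrt(3882816283)/2281 ≈ 27.318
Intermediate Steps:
sqrt(617/2281 + (2241 - 1*1495)) = sqrt(617*(1/2281) + (2241 - 1495)) = sqrt(617/2281 + 746) = sqrt(1702243/2281) = sqrt(3882816283)/2281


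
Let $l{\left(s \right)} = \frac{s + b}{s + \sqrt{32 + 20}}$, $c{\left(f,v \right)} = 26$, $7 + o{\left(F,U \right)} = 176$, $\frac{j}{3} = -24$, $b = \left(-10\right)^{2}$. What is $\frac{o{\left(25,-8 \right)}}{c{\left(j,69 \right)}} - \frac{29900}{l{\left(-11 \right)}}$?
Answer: $\frac{658957}{178} - \frac{59800 \sqrt{13}}{89} \approx 1279.4$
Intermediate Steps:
$b = 100$
$j = -72$ ($j = 3 \left(-24\right) = -72$)
$o{\left(F,U \right)} = 169$ ($o{\left(F,U \right)} = -7 + 176 = 169$)
$l{\left(s \right)} = \frac{100 + s}{s + 2 \sqrt{13}}$ ($l{\left(s \right)} = \frac{s + 100}{s + \sqrt{32 + 20}} = \frac{100 + s}{s + \sqrt{52}} = \frac{100 + s}{s + 2 \sqrt{13}}$)
$\frac{o{\left(25,-8 \right)}}{c{\left(j,69 \right)}} - \frac{29900}{l{\left(-11 \right)}} = \frac{169}{26} - \frac{29900}{\frac{1}{-11 + 2 \sqrt{13}} \left(100 - 11\right)} = 169 \cdot \frac{1}{26} - \frac{29900}{\frac{1}{-11 + 2 \sqrt{13}} \cdot 89} = \frac{13}{2} - \frac{29900}{89 \frac{1}{-11 + 2 \sqrt{13}}} = \frac{13}{2} - 29900 \left(- \frac{11}{89} + \frac{2 \sqrt{13}}{89}\right) = \frac{13}{2} + \left(\frac{328900}{89} - \frac{59800 \sqrt{13}}{89}\right) = \frac{658957}{178} - \frac{59800 \sqrt{13}}{89}$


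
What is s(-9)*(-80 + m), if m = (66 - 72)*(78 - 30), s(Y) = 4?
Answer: -1472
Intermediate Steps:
m = -288 (m = -6*48 = -288)
s(-9)*(-80 + m) = 4*(-80 - 288) = 4*(-368) = -1472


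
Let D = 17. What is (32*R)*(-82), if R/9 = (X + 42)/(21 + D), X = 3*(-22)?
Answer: 283392/19 ≈ 14915.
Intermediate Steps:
X = -66
R = -108/19 (R = 9*((-66 + 42)/(21 + 17)) = 9*(-24/38) = 9*(-24*1/38) = 9*(-12/19) = -108/19 ≈ -5.6842)
(32*R)*(-82) = (32*(-108/19))*(-82) = -3456/19*(-82) = 283392/19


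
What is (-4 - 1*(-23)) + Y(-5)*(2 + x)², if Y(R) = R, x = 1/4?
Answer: -101/16 ≈ -6.3125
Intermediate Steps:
x = ¼ ≈ 0.25000
(-4 - 1*(-23)) + Y(-5)*(2 + x)² = (-4 - 1*(-23)) - 5*(2 + ¼)² = (-4 + 23) - 5*(9/4)² = 19 - 5*81/16 = 19 - 405/16 = -101/16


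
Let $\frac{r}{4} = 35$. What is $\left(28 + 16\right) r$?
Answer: $6160$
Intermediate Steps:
$r = 140$ ($r = 4 \cdot 35 = 140$)
$\left(28 + 16\right) r = \left(28 + 16\right) 140 = 44 \cdot 140 = 6160$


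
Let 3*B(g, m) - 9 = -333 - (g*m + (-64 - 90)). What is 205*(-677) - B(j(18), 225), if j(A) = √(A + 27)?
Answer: -416185/3 + 225*√5 ≈ -1.3823e+5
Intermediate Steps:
j(A) = √(27 + A)
B(g, m) = -170/3 - g*m/3 (B(g, m) = 3 + (-333 - (g*m + (-64 - 90)))/3 = 3 + (-333 - (g*m - 154))/3 = 3 + (-333 - (-154 + g*m))/3 = 3 + (-333 + (154 - g*m))/3 = 3 + (-179 - g*m)/3 = 3 + (-179/3 - g*m/3) = -170/3 - g*m/3)
205*(-677) - B(j(18), 225) = 205*(-677) - (-170/3 - ⅓*√(27 + 18)*225) = -138785 - (-170/3 - ⅓*√45*225) = -138785 - (-170/3 - ⅓*3*√5*225) = -138785 - (-170/3 - 225*√5) = -138785 + (170/3 + 225*√5) = -416185/3 + 225*√5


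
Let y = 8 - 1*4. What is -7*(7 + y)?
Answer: -77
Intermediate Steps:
y = 4 (y = 8 - 4 = 4)
-7*(7 + y) = -7*(7 + 4) = -7*11 = -77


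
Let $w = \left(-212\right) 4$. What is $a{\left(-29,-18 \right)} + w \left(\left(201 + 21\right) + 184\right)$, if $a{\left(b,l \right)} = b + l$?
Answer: $-344335$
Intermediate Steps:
$w = -848$
$a{\left(-29,-18 \right)} + w \left(\left(201 + 21\right) + 184\right) = \left(-29 - 18\right) - 848 \left(\left(201 + 21\right) + 184\right) = -47 - 848 \left(222 + 184\right) = -47 - 344288 = -344335$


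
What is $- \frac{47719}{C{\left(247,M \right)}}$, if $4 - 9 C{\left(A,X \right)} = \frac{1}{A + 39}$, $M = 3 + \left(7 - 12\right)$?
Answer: $- \frac{13647634}{127} \approx -1.0746 \cdot 10^{5}$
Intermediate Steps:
$M = -2$ ($M = 3 + \left(7 - 12\right) = 3 - 5 = -2$)
$C{\left(A,X \right)} = \frac{4}{9} - \frac{1}{9 \left(39 + A\right)}$ ($C{\left(A,X \right)} = \frac{4}{9} - \frac{1}{9 \left(A + 39\right)} = \frac{4}{9} - \frac{1}{9 \left(39 + A\right)}$)
$- \frac{47719}{C{\left(247,M \right)}} = - \frac{47719}{\frac{1}{9} \frac{1}{39 + 247} \left(155 + 4 \cdot 247\right)} = - \frac{47719}{\frac{1}{9} \cdot \frac{1}{286} \left(155 + 988\right)} = - \frac{47719}{\frac{1}{9} \cdot \frac{1}{286} \cdot 1143} = - \frac{47719}{\frac{127}{286}} = \left(-47719\right) \frac{286}{127} = - \frac{13647634}{127}$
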